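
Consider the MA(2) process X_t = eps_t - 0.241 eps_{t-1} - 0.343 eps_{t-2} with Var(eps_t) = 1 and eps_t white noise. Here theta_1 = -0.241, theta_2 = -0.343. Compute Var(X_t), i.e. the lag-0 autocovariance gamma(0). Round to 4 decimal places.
\gamma(0) = 1.1757

For an MA(q) process X_t = eps_t + sum_i theta_i eps_{t-i} with
Var(eps_t) = sigma^2, the variance is
  gamma(0) = sigma^2 * (1 + sum_i theta_i^2).
  sum_i theta_i^2 = (-0.241)^2 + (-0.343)^2 = 0.058081 + 0.117649 = 0.17573.
  gamma(0) = 1 * (1 + 0.17573) = 1 * 1.17573 = 1.17573, which rounds to 1.1757.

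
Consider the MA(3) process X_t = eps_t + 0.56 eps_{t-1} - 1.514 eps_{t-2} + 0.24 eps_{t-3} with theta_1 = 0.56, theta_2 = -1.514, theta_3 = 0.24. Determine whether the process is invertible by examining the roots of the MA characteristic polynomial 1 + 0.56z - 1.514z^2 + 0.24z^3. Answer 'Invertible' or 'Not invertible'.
\text{Not invertible}

The MA(q) characteristic polynomial is P(z) = 1 + 0.56z - 1.514z^2 + 0.24z^3.
Invertibility requires all roots to lie outside the unit circle, i.e. |z| > 1 for every root.
Degree 3: look for a simple real root z0 first, then factor out (1 - z/z0) and solve the remaining quadratic.
Testing z0 = -0.625: P(-0.625) = 1 + (0.56)(-0.625) + (-1.514)(-0.625)^2 + (0.24)(-0.625)^3
  = 1 + (-0.35) + (-0.591406) + (-0.058594) = 0.  So z_0 = -0.625 is a root, |z_0| = 0.625.
Divide out the factor (1 + 1.6 z) = (1 - z/z0) (since 1/z0 = -1.6):
  P(z) = (1 + 1.6 z)(1 + (-1.04) z + (0.15) z^2)
  [check: z-coef -1.04 - (-1.6) = 0.56; z^2-coef 0.15 - (-1.6)(-1.04) = -1.514; z^3-coef -(-1.6)(0.15) = 0.24.]
Remaining roots from the quadratic factor 1 + (-1.04) z + (0.15) z^2:
  Set 1 + (-1.04) z + (0.15) z^2 = 0, i.e. a z^2 + b z + c = 0 with a = 0.15, b = -1.04, c = 1.
  Discriminant D = b^2 - 4ac = (-1.04)^2 - 4*(0.15)*1 = 1.0816 - (0.6) = 0.4816.
  D >= 0, so the roots are real: z = (-b +/- sqrt(D)) / (2a) = (1.04 +/- 0.693974) / (0.3).
    z_1 = (1.04 + 0.693974) / (0.3) = 5.7799,   |z_1| = 5.7799.
    z_2 = (1.04 - 0.693974) / (0.3) = 1.1534,   |z_2| = 1.1534.
Moduli of all roots: 0.6250, 5.7799, 1.1534.
All moduli strictly greater than 1? No.
Verdict: Not invertible.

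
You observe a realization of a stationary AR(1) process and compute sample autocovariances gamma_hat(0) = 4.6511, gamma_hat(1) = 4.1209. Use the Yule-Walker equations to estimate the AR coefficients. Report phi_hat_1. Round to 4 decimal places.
\hat\phi_{1} = 0.8860

The Yule-Walker equations for an AR(p) process read, in matrix form,
  Gamma_p phi = r_p,   with   (Gamma_p)_{ij} = gamma(|i - j|),
                       (r_p)_i = gamma(i),   i,j = 1..p.
Substitute the sample gammas (Toeplitz matrix and right-hand side of size 1):
  Gamma_p = [[4.6511]]
  r_p     = [4.1209]
With p = 1 this is the single equation gamma(0) phi_1 = gamma(1):
  phi_hat_1 = gamma(1) / gamma(0) = 4.1209 / 4.6511 = 0.8860.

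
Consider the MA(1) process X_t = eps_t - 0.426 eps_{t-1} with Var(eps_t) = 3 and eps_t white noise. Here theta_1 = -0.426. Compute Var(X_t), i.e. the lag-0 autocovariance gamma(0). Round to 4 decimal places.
\gamma(0) = 3.5444

For an MA(q) process X_t = eps_t + sum_i theta_i eps_{t-i} with
Var(eps_t) = sigma^2, the variance is
  gamma(0) = sigma^2 * (1 + sum_i theta_i^2).
  sum_i theta_i^2 = (-0.426)^2 = 0.181476.
  gamma(0) = 3 * (1 + 0.181476) = 3 * 1.181476 = 3.544428, which rounds to 3.5444.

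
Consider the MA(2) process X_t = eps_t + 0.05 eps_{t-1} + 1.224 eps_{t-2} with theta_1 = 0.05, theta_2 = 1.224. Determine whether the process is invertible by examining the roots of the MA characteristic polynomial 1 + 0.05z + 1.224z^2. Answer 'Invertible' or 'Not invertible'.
\text{Not invertible}

The MA(q) characteristic polynomial is P(z) = 1 + 0.05z + 1.224z^2.
Invertibility requires all roots to lie outside the unit circle, i.e. |z| > 1 for every root.
Set 1 + (0.05) z + (1.224) z^2 = 0, i.e. a z^2 + b z + c = 0 with a = 1.224, b = 0.05, c = 1.
Discriminant D = b^2 - 4ac = (0.05)^2 - 4*(1.224)*1 = 0.0025 - (4.896) = -4.8935.
D < 0, so the roots are the complex-conjugate pair z = (-b +/- i sqrt(-D)) / (2a) = -0.0204 +/- 0.9036i.
For a conjugate pair |z|^2 = z * conj(z) = (product of roots) = c/a = 1/(1.224) = 0.816993, so |z| = sqrt(0.816993) = 0.9039 for both roots.
Moduli of all roots: 0.9039, 0.9039.
All moduli strictly greater than 1? No.
Verdict: Not invertible.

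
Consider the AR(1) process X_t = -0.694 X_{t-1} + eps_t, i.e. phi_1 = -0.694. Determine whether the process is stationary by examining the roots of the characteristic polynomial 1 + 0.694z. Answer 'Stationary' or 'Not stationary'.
\text{Stationary}

The AR(p) characteristic polynomial is P(z) = 1 + 0.694z.
Stationarity requires all roots to lie outside the unit circle, i.e. |z| > 1 for every root.
This is linear in z: 1 + (0.694) z = 0  =>  z = -1/(0.694) = -1.440922,  |z| = 1.440922.
Moduli of all roots: 1.4409.
All moduli strictly greater than 1? Yes.
Verdict: Stationary.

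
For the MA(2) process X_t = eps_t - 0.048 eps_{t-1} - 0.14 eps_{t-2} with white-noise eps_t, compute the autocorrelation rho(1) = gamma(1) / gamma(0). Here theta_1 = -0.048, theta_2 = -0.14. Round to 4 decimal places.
\rho(1) = -0.0404

For an MA(q) process with theta_0 = 1, the autocovariance is
  gamma(k) = sigma^2 * sum_{i=0..q-k} theta_i * theta_{i+k},
and rho(k) = gamma(k) / gamma(0). Sigma^2 cancels.
  numerator   = (1)*(-0.048) + (-0.048)*(-0.14) = -0.04128.
  denominator = (1)^2 + (-0.048)^2 + (-0.14)^2 = 1.021904.
  rho(1) = -0.04128 / 1.021904 = -0.0404.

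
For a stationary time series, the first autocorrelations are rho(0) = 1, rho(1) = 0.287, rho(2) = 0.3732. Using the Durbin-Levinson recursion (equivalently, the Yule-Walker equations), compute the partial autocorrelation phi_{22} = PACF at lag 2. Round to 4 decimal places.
\phi_{22} = 0.3169

The PACF at lag k is phi_{kk}, the last component of the solution
to the Yule-Walker system G_k phi = r_k where
  (G_k)_{ij} = rho(|i - j|), (r_k)_i = rho(i), i,j = 1..k.
Equivalently, Durbin-Levinson gives phi_{kk} iteratively:
  phi_{11} = rho(1)
  phi_{kk} = [rho(k) - sum_{j=1..k-1} phi_{k-1,j} rho(k-j)]
            / [1 - sum_{j=1..k-1} phi_{k-1,j} rho(j)],
  phi_{k,j} = phi_{k-1,j} - phi_{kk} phi_{k-1,k-j},  j = 1..k-1.
Step k = 1:
  phi_11 = rho(1) = 0.287.
Step k = 2:
  phi_22 = [rho(2) - phi_11 rho(1)] / [1 - phi_11 rho(1)] = [0.3732 - (0.287)(0.287)] / [1 - (0.287)(0.287)]
         = 0.290831 / 0.917631 = 0.3169.
Therefore phi_{22} = 0.3169.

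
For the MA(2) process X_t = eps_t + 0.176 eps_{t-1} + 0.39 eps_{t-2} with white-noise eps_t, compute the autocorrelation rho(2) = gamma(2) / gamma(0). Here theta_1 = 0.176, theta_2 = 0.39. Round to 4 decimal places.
\rho(2) = 0.3296

For an MA(q) process with theta_0 = 1, the autocovariance is
  gamma(k) = sigma^2 * sum_{i=0..q-k} theta_i * theta_{i+k},
and rho(k) = gamma(k) / gamma(0). Sigma^2 cancels.
  numerator   = (1)*(0.39) = 0.39.
  denominator = (1)^2 + (0.176)^2 + (0.39)^2 = 1.183076.
  rho(2) = 0.39 / 1.183076 = 0.3296.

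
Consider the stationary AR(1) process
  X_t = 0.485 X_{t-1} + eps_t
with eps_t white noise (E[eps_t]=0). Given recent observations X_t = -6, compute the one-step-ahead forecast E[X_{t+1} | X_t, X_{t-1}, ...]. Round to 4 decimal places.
E[X_{t+1} \mid \mathcal F_t] = -2.9100

For an AR(p) model X_t = c + sum_i phi_i X_{t-i} + eps_t, the
one-step-ahead conditional mean is
  E[X_{t+1} | X_t, ...] = c + sum_i phi_i X_{t+1-i}.
Substitute known values:
  E[X_{t+1} | ...] = (0.485) * (-6)
                   = -2.9100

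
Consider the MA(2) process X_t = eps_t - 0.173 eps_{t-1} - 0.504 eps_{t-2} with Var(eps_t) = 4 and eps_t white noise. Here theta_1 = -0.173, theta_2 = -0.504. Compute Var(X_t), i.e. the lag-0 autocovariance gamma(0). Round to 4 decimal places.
\gamma(0) = 5.1358

For an MA(q) process X_t = eps_t + sum_i theta_i eps_{t-i} with
Var(eps_t) = sigma^2, the variance is
  gamma(0) = sigma^2 * (1 + sum_i theta_i^2).
  sum_i theta_i^2 = (-0.173)^2 + (-0.504)^2 = 0.029929 + 0.254016 = 0.283945.
  gamma(0) = 4 * (1 + 0.283945) = 4 * 1.283945 = 5.13578, which rounds to 5.1358.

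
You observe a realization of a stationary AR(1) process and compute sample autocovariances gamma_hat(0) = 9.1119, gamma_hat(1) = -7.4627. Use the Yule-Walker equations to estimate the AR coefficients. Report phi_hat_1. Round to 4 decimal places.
\hat\phi_{1} = -0.8190

The Yule-Walker equations for an AR(p) process read, in matrix form,
  Gamma_p phi = r_p,   with   (Gamma_p)_{ij} = gamma(|i - j|),
                       (r_p)_i = gamma(i),   i,j = 1..p.
Substitute the sample gammas (Toeplitz matrix and right-hand side of size 1):
  Gamma_p = [[9.1119]]
  r_p     = [-7.4627]
With p = 1 this is the single equation gamma(0) phi_1 = gamma(1):
  phi_hat_1 = gamma(1) / gamma(0) = -7.4627 / 9.1119 = -0.8190.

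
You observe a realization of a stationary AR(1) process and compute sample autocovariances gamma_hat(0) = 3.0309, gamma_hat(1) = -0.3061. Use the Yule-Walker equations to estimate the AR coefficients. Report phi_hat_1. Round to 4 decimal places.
\hat\phi_{1} = -0.1010

The Yule-Walker equations for an AR(p) process read, in matrix form,
  Gamma_p phi = r_p,   with   (Gamma_p)_{ij} = gamma(|i - j|),
                       (r_p)_i = gamma(i),   i,j = 1..p.
Substitute the sample gammas (Toeplitz matrix and right-hand side of size 1):
  Gamma_p = [[3.0309]]
  r_p     = [-0.3061]
With p = 1 this is the single equation gamma(0) phi_1 = gamma(1):
  phi_hat_1 = gamma(1) / gamma(0) = -0.3061 / 3.0309 = -0.1010.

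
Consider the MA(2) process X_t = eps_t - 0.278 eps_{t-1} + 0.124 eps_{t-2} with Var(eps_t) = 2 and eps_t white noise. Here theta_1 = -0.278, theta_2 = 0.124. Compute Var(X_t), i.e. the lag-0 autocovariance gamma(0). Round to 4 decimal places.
\gamma(0) = 2.1853

For an MA(q) process X_t = eps_t + sum_i theta_i eps_{t-i} with
Var(eps_t) = sigma^2, the variance is
  gamma(0) = sigma^2 * (1 + sum_i theta_i^2).
  sum_i theta_i^2 = (-0.278)^2 + (0.124)^2 = 0.077284 + 0.015376 = 0.09266.
  gamma(0) = 2 * (1 + 0.09266) = 2 * 1.09266 = 2.18532, which rounds to 2.1853.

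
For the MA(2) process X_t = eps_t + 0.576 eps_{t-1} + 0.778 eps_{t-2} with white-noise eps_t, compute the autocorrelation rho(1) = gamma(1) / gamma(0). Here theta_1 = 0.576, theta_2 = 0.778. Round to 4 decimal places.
\rho(1) = 0.5287

For an MA(q) process with theta_0 = 1, the autocovariance is
  gamma(k) = sigma^2 * sum_{i=0..q-k} theta_i * theta_{i+k},
and rho(k) = gamma(k) / gamma(0). Sigma^2 cancels.
  numerator   = (1)*(0.576) + (0.576)*(0.778) = 1.024128.
  denominator = (1)^2 + (0.576)^2 + (0.778)^2 = 1.93706.
  rho(1) = 1.024128 / 1.93706 = 0.5287.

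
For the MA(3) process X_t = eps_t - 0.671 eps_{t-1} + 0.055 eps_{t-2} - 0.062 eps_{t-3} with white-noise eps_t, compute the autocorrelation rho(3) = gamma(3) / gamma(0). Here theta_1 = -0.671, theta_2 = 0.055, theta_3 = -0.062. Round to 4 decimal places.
\rho(3) = -0.0425

For an MA(q) process with theta_0 = 1, the autocovariance is
  gamma(k) = sigma^2 * sum_{i=0..q-k} theta_i * theta_{i+k},
and rho(k) = gamma(k) / gamma(0). Sigma^2 cancels.
  numerator   = (1)*(-0.062) = -0.062.
  denominator = (1)^2 + (-0.671)^2 + (0.055)^2 + (-0.062)^2 = 1.45711.
  rho(3) = -0.062 / 1.45711 = -0.0425.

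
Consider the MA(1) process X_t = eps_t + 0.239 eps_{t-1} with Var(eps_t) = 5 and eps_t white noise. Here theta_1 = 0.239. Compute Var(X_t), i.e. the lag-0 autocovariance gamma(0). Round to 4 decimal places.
\gamma(0) = 5.2856

For an MA(q) process X_t = eps_t + sum_i theta_i eps_{t-i} with
Var(eps_t) = sigma^2, the variance is
  gamma(0) = sigma^2 * (1 + sum_i theta_i^2).
  sum_i theta_i^2 = (0.239)^2 = 0.057121.
  gamma(0) = 5 * (1 + 0.057121) = 5 * 1.057121 = 5.285605, which rounds to 5.2856.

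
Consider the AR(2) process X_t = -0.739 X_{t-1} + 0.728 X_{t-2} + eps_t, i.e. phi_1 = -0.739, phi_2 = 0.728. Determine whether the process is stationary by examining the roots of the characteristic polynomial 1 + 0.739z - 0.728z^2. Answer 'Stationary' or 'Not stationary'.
\text{Not stationary}

The AR(p) characteristic polynomial is P(z) = 1 + 0.739z - 0.728z^2.
Stationarity requires all roots to lie outside the unit circle, i.e. |z| > 1 for every root.
Set 1 + (0.739) z + (-0.728) z^2 = 0, i.e. a z^2 + b z + c = 0 with a = -0.728, b = 0.739, c = 1.
Discriminant D = b^2 - 4ac = (0.739)^2 - 4*(-0.728)*1 = 0.546121 - (-2.912) = 3.458121.
D >= 0, so the roots are real: z = (-b +/- sqrt(D)) / (2a) = (-0.739 +/- 1.859602) / (-1.456).
  z_1 = (-0.739 + 1.859602) / (-1.456) = -0.7696,   |z_1| = 0.7696.
  z_2 = (-0.739 - 1.859602) / (-1.456) = 1.7848,   |z_2| = 1.7848.
Moduli of all roots: 0.7696, 1.7848.
All moduli strictly greater than 1? No.
Verdict: Not stationary.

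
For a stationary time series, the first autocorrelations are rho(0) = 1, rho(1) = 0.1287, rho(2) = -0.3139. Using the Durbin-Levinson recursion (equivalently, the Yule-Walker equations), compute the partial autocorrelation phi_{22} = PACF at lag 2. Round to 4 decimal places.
\phi_{22} = -0.3360

The PACF at lag k is phi_{kk}, the last component of the solution
to the Yule-Walker system G_k phi = r_k where
  (G_k)_{ij} = rho(|i - j|), (r_k)_i = rho(i), i,j = 1..k.
Equivalently, Durbin-Levinson gives phi_{kk} iteratively:
  phi_{11} = rho(1)
  phi_{kk} = [rho(k) - sum_{j=1..k-1} phi_{k-1,j} rho(k-j)]
            / [1 - sum_{j=1..k-1} phi_{k-1,j} rho(j)],
  phi_{k,j} = phi_{k-1,j} - phi_{kk} phi_{k-1,k-j},  j = 1..k-1.
Step k = 1:
  phi_11 = rho(1) = 0.1287.
Step k = 2:
  phi_22 = [rho(2) - phi_11 rho(1)] / [1 - phi_11 rho(1)] = [-0.3139 - (0.1287)(0.1287)] / [1 - (0.1287)(0.1287)]
         = -0.33046369 / 0.98343631 = -0.336.
Therefore phi_{22} = -0.3360.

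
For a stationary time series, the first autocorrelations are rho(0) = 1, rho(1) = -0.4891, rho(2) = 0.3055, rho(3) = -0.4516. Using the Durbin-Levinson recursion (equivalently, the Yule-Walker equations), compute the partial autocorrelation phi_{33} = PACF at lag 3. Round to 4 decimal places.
\phi_{33} = -0.3610

The PACF at lag k is phi_{kk}, the last component of the solution
to the Yule-Walker system G_k phi = r_k where
  (G_k)_{ij} = rho(|i - j|), (r_k)_i = rho(i), i,j = 1..k.
Equivalently, Durbin-Levinson gives phi_{kk} iteratively:
  phi_{11} = rho(1)
  phi_{kk} = [rho(k) - sum_{j=1..k-1} phi_{k-1,j} rho(k-j)]
            / [1 - sum_{j=1..k-1} phi_{k-1,j} rho(j)],
  phi_{k,j} = phi_{k-1,j} - phi_{kk} phi_{k-1,k-j},  j = 1..k-1.
Step k = 1:
  phi_11 = rho(1) = -0.4891.
Step k = 2:
  phi_22 = [rho(2) - phi_11 rho(1)] / [1 - phi_11 rho(1)] = [0.3055 - (-0.4891)(-0.4891)] / [1 - (-0.4891)(-0.4891)]
         = 0.06628119 / 0.76078119 = 0.087123.
  Update: phi_21 = phi_11 - phi_22 phi_11 = -0.4891 - (0.087123)(-0.4891) = -0.446488.
Step k = 3:
  phi_33 = [rho(3) - phi_21 rho(2) - phi_22 rho(1)] / [1 - phi_21 rho(1) - phi_22 rho(2)]
    numerator   = -0.4516 - (-0.446488)(0.3055) - (0.087123)(-0.4891) = -0.27258617
    denominator = 1 - (-0.446488)(-0.4891) - (0.087123)(0.3055) = 0.7550066
  phi_33 = -0.27258617 / 0.7550066 = -0.361.
Therefore phi_{33} = -0.3610.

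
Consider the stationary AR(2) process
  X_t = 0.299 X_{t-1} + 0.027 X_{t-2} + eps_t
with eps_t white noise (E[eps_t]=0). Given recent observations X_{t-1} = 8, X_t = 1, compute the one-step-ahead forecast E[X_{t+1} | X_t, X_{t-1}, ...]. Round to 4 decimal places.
E[X_{t+1} \mid \mathcal F_t] = 0.5150

For an AR(p) model X_t = c + sum_i phi_i X_{t-i} + eps_t, the
one-step-ahead conditional mean is
  E[X_{t+1} | X_t, ...] = c + sum_i phi_i X_{t+1-i}.
Substitute known values:
  E[X_{t+1} | ...] = (0.299) * (1) + (0.027) * (8)
                   = 0.5150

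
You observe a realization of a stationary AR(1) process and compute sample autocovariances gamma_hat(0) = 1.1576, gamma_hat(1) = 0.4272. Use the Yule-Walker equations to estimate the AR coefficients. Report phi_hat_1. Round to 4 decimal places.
\hat\phi_{1} = 0.3690

The Yule-Walker equations for an AR(p) process read, in matrix form,
  Gamma_p phi = r_p,   with   (Gamma_p)_{ij} = gamma(|i - j|),
                       (r_p)_i = gamma(i),   i,j = 1..p.
Substitute the sample gammas (Toeplitz matrix and right-hand side of size 1):
  Gamma_p = [[1.1576]]
  r_p     = [0.4272]
With p = 1 this is the single equation gamma(0) phi_1 = gamma(1):
  phi_hat_1 = gamma(1) / gamma(0) = 0.4272 / 1.1576 = 0.3690.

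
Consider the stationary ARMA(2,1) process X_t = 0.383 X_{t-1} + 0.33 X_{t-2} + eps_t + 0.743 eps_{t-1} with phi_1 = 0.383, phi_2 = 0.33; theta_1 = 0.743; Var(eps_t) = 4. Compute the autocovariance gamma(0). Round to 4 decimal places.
\gamma(0) = 16.0124

Multiply the model equation by X_{t-k} and take expectations. With theta_0 = psi_0 = 1 and psi_j the MA(infinity) weights, this gives
  gamma(k) - sum_i phi_i gamma(k-i) = c_k,
  c_k = sigma^2 * sum_{j=k..q} theta_j psi_{j-k}   (c_k = 0 for k > q),
using gamma(-m) = gamma(m).
psi-weights needed (psi_j = theta_j + sum_i phi_i psi_{j-i}):
  psi_1 = theta_1 + phi_1 = 0.743 + (0.383) = 1.126
Right-hand sides:
  c_0 = sigma^2 (1 + theta_1 psi_1) = 4 * (1 + (0.743)(1.126)) = 4 * 1.836618 = 7.346472
  c_1 = sigma^2 theta_1 = 4 * (0.743) = 2.972
  c_2 = 0
Equations for k = 0, 1, 2 (AR order 2, c_2 = 0):
  (E0) gamma(0) = phi_1 gamma(1) + phi_2 gamma(2) + c_0
  (E1) gamma(1) = phi_1 gamma(0) + phi_2 gamma(1) + c_1
  (E2) gamma(2) = phi_1 gamma(1) + phi_2 gamma(0)
From (E1): gamma(1) = A gamma(0) + B with
  A = phi_1 / (1 - phi_2) = 0.383 / 0.67 = 0.571642,   B = c_1 / (1 - phi_2) = 2.972 / 0.67 = 4.435821.
Insert (E2) into (E0): gamma(0) (1 - phi_2^2) = phi_1 (1 + phi_2) gamma(1) + c_0.
  phi_1 (1 + phi_2) = (0.383)(1.33) = 0.50939,   1 - phi_2^2 = 0.8911.
Replace gamma(1) by A gamma(0) + B and collect gamma(0):
  gamma(0) [0.8911 - (0.50939)(0.571642)] = (0.50939)(4.435821) + 7.346472
  gamma(0) * 0.599911 = 9.606035
  gamma(0) = 9.606035 / 0.599911 = 16.012423.
Therefore gamma(0) = 16.0124 (to 4 decimal places).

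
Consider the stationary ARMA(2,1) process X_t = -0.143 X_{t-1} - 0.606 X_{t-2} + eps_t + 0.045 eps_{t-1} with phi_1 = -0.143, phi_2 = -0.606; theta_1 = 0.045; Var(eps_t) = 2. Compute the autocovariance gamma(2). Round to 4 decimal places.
\gamma(2) = -1.8868

Multiply the model equation by X_{t-k} and take expectations. With theta_0 = psi_0 = 1 and psi_j the MA(infinity) weights, this gives
  gamma(k) - sum_i phi_i gamma(k-i) = c_k,
  c_k = sigma^2 * sum_{j=k..q} theta_j psi_{j-k}   (c_k = 0 for k > q),
using gamma(-m) = gamma(m).
psi-weights needed (psi_j = theta_j + sum_i phi_i psi_{j-i}):
  psi_1 = theta_1 + phi_1 = 0.045 + (-0.143) = -0.098
Right-hand sides:
  c_0 = sigma^2 (1 + theta_1 psi_1) = 2 * (1 + (0.045)(-0.098)) = 2 * 0.99559 = 1.99118
  c_1 = sigma^2 theta_1 = 2 * (0.045) = 0.09
  c_2 = 0
Equations for k = 0, 1, 2 (AR order 2, c_2 = 0):
  (E0) gamma(0) = phi_1 gamma(1) + phi_2 gamma(2) + c_0
  (E1) gamma(1) = phi_1 gamma(0) + phi_2 gamma(1) + c_1
  (E2) gamma(2) = phi_1 gamma(1) + phi_2 gamma(0)
From (E1): gamma(1) = A gamma(0) + B with
  A = phi_1 / (1 - phi_2) = -0.143 / 1.606 = -0.089041,   B = c_1 / (1 - phi_2) = 0.09 / 1.606 = 0.05604.
Insert (E2) into (E0): gamma(0) (1 - phi_2^2) = phi_1 (1 + phi_2) gamma(1) + c_0.
  phi_1 (1 + phi_2) = (-0.143)(0.394) = -0.056342,   1 - phi_2^2 = 0.632764.
Replace gamma(1) by A gamma(0) + B and collect gamma(0):
  gamma(0) [0.632764 - (-0.056342)(-0.089041)] = (-0.056342)(0.05604) + 1.99118
  gamma(0) * 0.627747 = 1.988023
  gamma(0) = 1.988023 / 0.627747 = 3.166916.
  gamma(1) = A gamma(0) + B = (-0.089041)(3.166916) + (0.05604) = -0.225946.
  gamma(2) = phi_1 gamma(1) + phi_2 gamma(0) = (-0.143)(-0.225946) + (-0.606)(3.166916) = -1.886841.
Therefore gamma(2) = -1.8868 (to 4 decimal places).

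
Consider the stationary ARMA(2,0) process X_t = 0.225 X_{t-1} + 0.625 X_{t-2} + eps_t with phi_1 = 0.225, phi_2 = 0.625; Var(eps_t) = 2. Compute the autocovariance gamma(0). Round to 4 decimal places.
\gamma(0) = 5.1282

Multiply the model equation by X_{t-k} and take expectations. With theta_0 = psi_0 = 1 and psi_j the MA(infinity) weights, this gives
  gamma(k) - sum_i phi_i gamma(k-i) = c_k,
  c_k = sigma^2 * sum_{j=k..q} theta_j psi_{j-k}   (c_k = 0 for k > q),
using gamma(-m) = gamma(m).
Pure AR (q = 0): c_0 = sigma^2 = 2, c_k = 0 for k >= 1.
Equations for k = 0, 1, 2 (AR order 2, c_2 = 0):
  (E0) gamma(0) = phi_1 gamma(1) + phi_2 gamma(2) + c_0
  (E1) gamma(1) = phi_1 gamma(0) + phi_2 gamma(1) + c_1
  (E2) gamma(2) = phi_1 gamma(1) + phi_2 gamma(0)
From (E1): gamma(1) = A gamma(0) + B with
  A = phi_1 / (1 - phi_2) = 0.225 / 0.375 = 0.6,   B = c_1 / (1 - phi_2) = 0 / 0.375 = 0.
Insert (E2) into (E0): gamma(0) (1 - phi_2^2) = phi_1 (1 + phi_2) gamma(1) + c_0.
  phi_1 (1 + phi_2) = (0.225)(1.625) = 0.365625,   1 - phi_2^2 = 0.609375.
Replace gamma(1) by A gamma(0) + B and collect gamma(0):
  gamma(0) [0.609375 - (0.365625)(0.6)] = c_0 = 2
  gamma(0) * 0.39 = 2
  gamma(0) = 2 / 0.39 = 5.128205.
Therefore gamma(0) = 5.1282 (to 4 decimal places).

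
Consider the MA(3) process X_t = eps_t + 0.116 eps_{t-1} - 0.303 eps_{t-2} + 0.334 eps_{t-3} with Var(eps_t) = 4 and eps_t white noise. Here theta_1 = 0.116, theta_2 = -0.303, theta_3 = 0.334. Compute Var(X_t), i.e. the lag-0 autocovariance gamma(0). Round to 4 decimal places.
\gamma(0) = 4.8673

For an MA(q) process X_t = eps_t + sum_i theta_i eps_{t-i} with
Var(eps_t) = sigma^2, the variance is
  gamma(0) = sigma^2 * (1 + sum_i theta_i^2).
  sum_i theta_i^2 = (0.116)^2 + (-0.303)^2 + (0.334)^2 = 0.013456 + 0.091809 + 0.111556 = 0.216821.
  gamma(0) = 4 * (1 + 0.216821) = 4 * 1.216821 = 4.867284, which rounds to 4.8673.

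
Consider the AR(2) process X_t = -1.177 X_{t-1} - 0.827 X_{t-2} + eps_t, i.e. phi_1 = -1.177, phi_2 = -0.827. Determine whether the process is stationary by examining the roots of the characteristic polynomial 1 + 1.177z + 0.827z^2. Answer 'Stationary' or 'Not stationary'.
\text{Stationary}

The AR(p) characteristic polynomial is P(z) = 1 + 1.177z + 0.827z^2.
Stationarity requires all roots to lie outside the unit circle, i.e. |z| > 1 for every root.
Set 1 + (1.177) z + (0.827) z^2 = 0, i.e. a z^2 + b z + c = 0 with a = 0.827, b = 1.177, c = 1.
Discriminant D = b^2 - 4ac = (1.177)^2 - 4*(0.827)*1 = 1.385329 - (3.308) = -1.922671.
D < 0, so the roots are the complex-conjugate pair z = (-b +/- i sqrt(-D)) / (2a) = -0.7116 +/- 0.8383i.
For a conjugate pair |z|^2 = z * conj(z) = (product of roots) = c/a = 1/(0.827) = 1.20919, so |z| = sqrt(1.20919) = 1.0996 for both roots.
Moduli of all roots: 1.0996, 1.0996.
All moduli strictly greater than 1? Yes.
Verdict: Stationary.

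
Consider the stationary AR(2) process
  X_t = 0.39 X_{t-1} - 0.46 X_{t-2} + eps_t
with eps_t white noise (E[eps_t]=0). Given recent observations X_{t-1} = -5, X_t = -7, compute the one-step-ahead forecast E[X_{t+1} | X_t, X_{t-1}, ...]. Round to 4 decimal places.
E[X_{t+1} \mid \mathcal F_t] = -0.4300

For an AR(p) model X_t = c + sum_i phi_i X_{t-i} + eps_t, the
one-step-ahead conditional mean is
  E[X_{t+1} | X_t, ...] = c + sum_i phi_i X_{t+1-i}.
Substitute known values:
  E[X_{t+1} | ...] = (0.39) * (-7) + (-0.46) * (-5)
                   = -0.4300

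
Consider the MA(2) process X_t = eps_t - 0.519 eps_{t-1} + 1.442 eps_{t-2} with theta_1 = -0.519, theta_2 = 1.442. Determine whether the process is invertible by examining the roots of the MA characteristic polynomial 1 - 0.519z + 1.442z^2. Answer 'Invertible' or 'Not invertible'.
\text{Not invertible}

The MA(q) characteristic polynomial is P(z) = 1 - 0.519z + 1.442z^2.
Invertibility requires all roots to lie outside the unit circle, i.e. |z| > 1 for every root.
Set 1 + (-0.519) z + (1.442) z^2 = 0, i.e. a z^2 + b z + c = 0 with a = 1.442, b = -0.519, c = 1.
Discriminant D = b^2 - 4ac = (-0.519)^2 - 4*(1.442)*1 = 0.269361 - (5.768) = -5.498639.
D < 0, so the roots are the complex-conjugate pair z = (-b +/- i sqrt(-D)) / (2a) = 0.18 +/- 0.8131i.
For a conjugate pair |z|^2 = z * conj(z) = (product of roots) = c/a = 1/(1.442) = 0.693481, so |z| = sqrt(0.693481) = 0.8328 for both roots.
Moduli of all roots: 0.8328, 0.8328.
All moduli strictly greater than 1? No.
Verdict: Not invertible.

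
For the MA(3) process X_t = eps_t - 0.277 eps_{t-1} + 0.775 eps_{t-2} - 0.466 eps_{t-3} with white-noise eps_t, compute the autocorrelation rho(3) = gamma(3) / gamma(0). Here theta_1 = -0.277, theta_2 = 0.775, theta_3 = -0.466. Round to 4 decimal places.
\rho(3) = -0.2460

For an MA(q) process with theta_0 = 1, the autocovariance is
  gamma(k) = sigma^2 * sum_{i=0..q-k} theta_i * theta_{i+k},
and rho(k) = gamma(k) / gamma(0). Sigma^2 cancels.
  numerator   = (1)*(-0.466) = -0.466.
  denominator = (1)^2 + (-0.277)^2 + (0.775)^2 + (-0.466)^2 = 1.89451.
  rho(3) = -0.466 / 1.89451 = -0.2460.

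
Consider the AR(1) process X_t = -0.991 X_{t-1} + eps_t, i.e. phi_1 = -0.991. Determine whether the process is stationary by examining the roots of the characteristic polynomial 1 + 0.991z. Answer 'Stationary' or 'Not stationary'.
\text{Stationary}

The AR(p) characteristic polynomial is P(z) = 1 + 0.991z.
Stationarity requires all roots to lie outside the unit circle, i.e. |z| > 1 for every root.
This is linear in z: 1 + (0.991) z = 0  =>  z = -1/(0.991) = -1.009082,  |z| = 1.009082.
Moduli of all roots: 1.0091.
All moduli strictly greater than 1? Yes.
Verdict: Stationary.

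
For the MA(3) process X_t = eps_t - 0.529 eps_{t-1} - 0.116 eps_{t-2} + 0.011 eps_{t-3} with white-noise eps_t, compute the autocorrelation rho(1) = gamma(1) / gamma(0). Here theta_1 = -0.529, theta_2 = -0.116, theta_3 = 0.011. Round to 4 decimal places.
\rho(1) = -0.3625

For an MA(q) process with theta_0 = 1, the autocovariance is
  gamma(k) = sigma^2 * sum_{i=0..q-k} theta_i * theta_{i+k},
and rho(k) = gamma(k) / gamma(0). Sigma^2 cancels.
  numerator   = (1)*(-0.529) + (-0.529)*(-0.116) + (-0.116)*(0.011) = -0.468912.
  denominator = (1)^2 + (-0.529)^2 + (-0.116)^2 + (0.011)^2 = 1.293418.
  rho(1) = -0.468912 / 1.293418 = -0.3625.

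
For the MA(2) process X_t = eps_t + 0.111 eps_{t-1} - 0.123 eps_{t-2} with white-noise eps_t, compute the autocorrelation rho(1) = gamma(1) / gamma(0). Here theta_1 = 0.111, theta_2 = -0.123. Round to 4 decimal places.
\rho(1) = 0.0947

For an MA(q) process with theta_0 = 1, the autocovariance is
  gamma(k) = sigma^2 * sum_{i=0..q-k} theta_i * theta_{i+k},
and rho(k) = gamma(k) / gamma(0). Sigma^2 cancels.
  numerator   = (1)*(0.111) + (0.111)*(-0.123) = 0.097347.
  denominator = (1)^2 + (0.111)^2 + (-0.123)^2 = 1.02745.
  rho(1) = 0.097347 / 1.02745 = 0.0947.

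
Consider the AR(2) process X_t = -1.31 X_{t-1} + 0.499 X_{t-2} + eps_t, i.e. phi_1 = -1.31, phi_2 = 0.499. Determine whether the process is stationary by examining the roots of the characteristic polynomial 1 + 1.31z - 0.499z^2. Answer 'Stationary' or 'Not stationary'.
\text{Not stationary}

The AR(p) characteristic polynomial is P(z) = 1 + 1.31z - 0.499z^2.
Stationarity requires all roots to lie outside the unit circle, i.e. |z| > 1 for every root.
Set 1 + (1.31) z + (-0.499) z^2 = 0, i.e. a z^2 + b z + c = 0 with a = -0.499, b = 1.31, c = 1.
Discriminant D = b^2 - 4ac = (1.31)^2 - 4*(-0.499)*1 = 1.7161 - (-1.996) = 3.7121.
D >= 0, so the roots are real: z = (-b +/- sqrt(D)) / (2a) = (-1.31 +/- 1.926681) / (-0.998).
  z_1 = (-1.31 + 1.926681) / (-0.998) = -0.6179,   |z_1| = 0.6179.
  z_2 = (-1.31 - 1.926681) / (-0.998) = 3.2432,   |z_2| = 3.2432.
Moduli of all roots: 0.6179, 3.2432.
All moduli strictly greater than 1? No.
Verdict: Not stationary.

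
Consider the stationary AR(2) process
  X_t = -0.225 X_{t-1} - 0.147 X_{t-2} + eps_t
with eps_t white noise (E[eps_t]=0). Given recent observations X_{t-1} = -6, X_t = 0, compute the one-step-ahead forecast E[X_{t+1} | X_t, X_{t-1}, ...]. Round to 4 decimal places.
E[X_{t+1} \mid \mathcal F_t] = 0.8820

For an AR(p) model X_t = c + sum_i phi_i X_{t-i} + eps_t, the
one-step-ahead conditional mean is
  E[X_{t+1} | X_t, ...] = c + sum_i phi_i X_{t+1-i}.
Substitute known values:
  E[X_{t+1} | ...] = (-0.225) * (0) + (-0.147) * (-6)
                   = 0.8820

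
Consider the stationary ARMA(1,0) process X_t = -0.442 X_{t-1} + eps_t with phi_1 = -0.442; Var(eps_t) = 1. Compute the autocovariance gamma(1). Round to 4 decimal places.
\gamma(1) = -0.5493

Multiply the model equation by X_{t-k} and take expectations. With theta_0 = psi_0 = 1 and psi_j the MA(infinity) weights, this gives
  gamma(k) - sum_i phi_i gamma(k-i) = c_k,
  c_k = sigma^2 * sum_{j=k..q} theta_j psi_{j-k}   (c_k = 0 for k > q),
using gamma(-m) = gamma(m).
Pure AR (q = 0): c_0 = sigma^2 = 1, c_k = 0 for k >= 1.
Equations for k = 0 and k = 1 (AR order 1):
  gamma(0) = phi_1 gamma(1) + c_0
  gamma(1) = phi_1 gamma(0) + c_1
Substituting the second into the first: gamma(0) (1 - phi_1^2) = c_0 + phi_1 c_1, so
  gamma(0) = c_0 / (1 - phi_1^2) = 1 / (1 - (-0.442)^2) = 1 / 0.804636 = 1.242798.
  gamma(1) = phi_1 gamma(0) = (-0.442)(1.242798) = -0.549317.
Therefore gamma(1) = -0.5493 (to 4 decimal places).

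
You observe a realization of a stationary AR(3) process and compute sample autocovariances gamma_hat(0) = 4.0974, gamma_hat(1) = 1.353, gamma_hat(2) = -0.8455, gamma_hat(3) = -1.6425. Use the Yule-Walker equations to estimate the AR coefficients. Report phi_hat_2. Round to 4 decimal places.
\hat\phi_{2} = -0.2440

The Yule-Walker equations for an AR(p) process read, in matrix form,
  Gamma_p phi = r_p,   with   (Gamma_p)_{ij} = gamma(|i - j|),
                       (r_p)_i = gamma(i),   i,j = 1..p.
Substitute the sample gammas (Toeplitz matrix and right-hand side of size 3):
  Gamma_p = [[4.0974, 1.353, -0.8455], [1.353, 4.0974, 1.353], [-0.8455, 1.353, 4.0974]]
  r_p     = [1.353, -0.8455, -1.6425]
Written out (R1..R3):
  (R1) 4.0974 phi_1 + 1.353 phi_2 - 0.8455 phi_3 = 1.353
  (R2) 1.353 phi_1 + 4.0974 phi_2 + 1.353 phi_3 = -0.8455
  (R3) -0.8455 phi_1 + 1.353 phi_2 + 4.0974 phi_3 = -1.6425
Gaussian elimination:
  R2 <- R2 - (1.353/4.0974) R1 = R2 - (0.330209) R1:  3.650627 phi_2 + 1.632192 phi_3 = -1.292273
  R3 <- R3 - (-0.8455/4.0974) R1 = R3 - (-0.20635) R1:  1.632192 phi_2 + 3.922931 phi_3 = -1.363308
  R3 <- R3 - (1.632192/3.650627) R2 = R3 - (0.447099) R2:  3.193179 phi_3 = -0.785534
Back-substitution:
  phi_hat_3 = -0.785534 / 3.193179 = -0.246004
  phi_hat_2 = (-1.292273 - (1.632192)(-0.246004)) / 3.650627 = -0.243999
  phi_hat_1 = (1.353 - (1.353)(-0.243999) - (-0.8455)(-0.246004)) / 4.0974 = 0.360017
So phi_hat = [0.3600, -0.2440, -0.2460].
Therefore phi_hat_2 = -0.2440.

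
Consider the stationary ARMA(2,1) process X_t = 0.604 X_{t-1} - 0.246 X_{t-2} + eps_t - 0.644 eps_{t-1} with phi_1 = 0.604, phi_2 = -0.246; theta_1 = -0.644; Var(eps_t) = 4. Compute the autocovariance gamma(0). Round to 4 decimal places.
\gamma(0) = 4.3988

Multiply the model equation by X_{t-k} and take expectations. With theta_0 = psi_0 = 1 and psi_j the MA(infinity) weights, this gives
  gamma(k) - sum_i phi_i gamma(k-i) = c_k,
  c_k = sigma^2 * sum_{j=k..q} theta_j psi_{j-k}   (c_k = 0 for k > q),
using gamma(-m) = gamma(m).
psi-weights needed (psi_j = theta_j + sum_i phi_i psi_{j-i}):
  psi_1 = theta_1 + phi_1 = -0.644 + (0.604) = -0.04
Right-hand sides:
  c_0 = sigma^2 (1 + theta_1 psi_1) = 4 * (1 + (-0.644)(-0.04)) = 4 * 1.02576 = 4.10304
  c_1 = sigma^2 theta_1 = 4 * (-0.644) = -2.576
  c_2 = 0
Equations for k = 0, 1, 2 (AR order 2, c_2 = 0):
  (E0) gamma(0) = phi_1 gamma(1) + phi_2 gamma(2) + c_0
  (E1) gamma(1) = phi_1 gamma(0) + phi_2 gamma(1) + c_1
  (E2) gamma(2) = phi_1 gamma(1) + phi_2 gamma(0)
From (E1): gamma(1) = A gamma(0) + B with
  A = phi_1 / (1 - phi_2) = 0.604 / 1.246 = 0.484751,   B = c_1 / (1 - phi_2) = -2.576 / 1.246 = -2.067416.
Insert (E2) into (E0): gamma(0) (1 - phi_2^2) = phi_1 (1 + phi_2) gamma(1) + c_0.
  phi_1 (1 + phi_2) = (0.604)(0.754) = 0.455416,   1 - phi_2^2 = 0.939484.
Replace gamma(1) by A gamma(0) + B and collect gamma(0):
  gamma(0) [0.939484 - (0.455416)(0.484751)] = (0.455416)(-2.067416) + 4.10304
  gamma(0) * 0.718721 = 3.161506
  gamma(0) = 3.161506 / 0.718721 = 4.398797.
Therefore gamma(0) = 4.3988 (to 4 decimal places).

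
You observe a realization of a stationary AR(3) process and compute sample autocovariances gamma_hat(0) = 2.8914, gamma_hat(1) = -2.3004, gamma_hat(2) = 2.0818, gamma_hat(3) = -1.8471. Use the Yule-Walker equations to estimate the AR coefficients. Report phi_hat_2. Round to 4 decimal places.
\hat\phi_{2} = 0.2140

The Yule-Walker equations for an AR(p) process read, in matrix form,
  Gamma_p phi = r_p,   with   (Gamma_p)_{ij} = gamma(|i - j|),
                       (r_p)_i = gamma(i),   i,j = 1..p.
Substitute the sample gammas (Toeplitz matrix and right-hand side of size 3):
  Gamma_p = [[2.8914, -2.3004, 2.0818], [-2.3004, 2.8914, -2.3004], [2.0818, -2.3004, 2.8914]]
  r_p     = [-2.3004, 2.0818, -1.8471]
Written out (R1..R3):
  (R1) 2.8914 phi_1 - 2.3004 phi_2 + 2.0818 phi_3 = -2.3004
  (R2) -2.3004 phi_1 + 2.8914 phi_2 - 2.3004 phi_3 = 2.0818
  (R3) 2.0818 phi_1 - 2.3004 phi_2 + 2.8914 phi_3 = -1.8471
Gaussian elimination:
  R2 <- R2 - (-2.3004/2.8914) R1 = R2 - (-0.795601) R1:  1.0612 phi_2 - 0.644118 phi_3 = 0.2516
  R3 <- R3 - (2.0818/2.8914) R1 = R3 - (0.719997) R1:  -0.644118 phi_2 + 1.39251 phi_3 = -0.190818
  R3 <- R3 - (-0.644118/1.0612) R2 = R3 - (-0.606972) R2:  1.001548 phi_3 = -0.038104
Back-substitution:
  phi_hat_3 = -0.038104 / 1.001548 = -0.038045
  phi_hat_2 = (0.2516 - (-0.644118)(-0.038045)) / 1.0612 = 0.213998
  phi_hat_1 = (-2.3004 - (-2.3004)(0.213998) - (2.0818)(-0.038045)) / 2.8914 = -0.597951
So phi_hat = [-0.5980, 0.2140, -0.0380].
Therefore phi_hat_2 = 0.2140.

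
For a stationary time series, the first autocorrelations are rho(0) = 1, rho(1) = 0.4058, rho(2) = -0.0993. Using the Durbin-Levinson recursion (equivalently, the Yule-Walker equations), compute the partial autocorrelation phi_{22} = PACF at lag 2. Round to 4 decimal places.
\phi_{22} = -0.3160

The PACF at lag k is phi_{kk}, the last component of the solution
to the Yule-Walker system G_k phi = r_k where
  (G_k)_{ij} = rho(|i - j|), (r_k)_i = rho(i), i,j = 1..k.
Equivalently, Durbin-Levinson gives phi_{kk} iteratively:
  phi_{11} = rho(1)
  phi_{kk} = [rho(k) - sum_{j=1..k-1} phi_{k-1,j} rho(k-j)]
            / [1 - sum_{j=1..k-1} phi_{k-1,j} rho(j)],
  phi_{k,j} = phi_{k-1,j} - phi_{kk} phi_{k-1,k-j},  j = 1..k-1.
Step k = 1:
  phi_11 = rho(1) = 0.4058.
Step k = 2:
  phi_22 = [rho(2) - phi_11 rho(1)] / [1 - phi_11 rho(1)] = [-0.0993 - (0.4058)(0.4058)] / [1 - (0.4058)(0.4058)]
         = -0.26397364 / 0.83532636 = -0.316.
Therefore phi_{22} = -0.3160.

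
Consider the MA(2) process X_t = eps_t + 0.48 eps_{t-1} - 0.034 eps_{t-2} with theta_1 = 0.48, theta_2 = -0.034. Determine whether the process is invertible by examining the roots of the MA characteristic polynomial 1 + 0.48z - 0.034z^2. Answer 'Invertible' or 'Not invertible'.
\text{Invertible}

The MA(q) characteristic polynomial is P(z) = 1 + 0.48z - 0.034z^2.
Invertibility requires all roots to lie outside the unit circle, i.e. |z| > 1 for every root.
Set 1 + (0.48) z + (-0.034) z^2 = 0, i.e. a z^2 + b z + c = 0 with a = -0.034, b = 0.48, c = 1.
Discriminant D = b^2 - 4ac = (0.48)^2 - 4*(-0.034)*1 = 0.2304 - (-0.136) = 0.3664.
D >= 0, so the roots are real: z = (-b +/- sqrt(D)) / (2a) = (-0.48 +/- 0.60531) / (-0.068).
  z_1 = (-0.48 + 0.60531) / (-0.068) = -1.8428,   |z_1| = 1.8428.
  z_2 = (-0.48 - 0.60531) / (-0.068) = 15.9604,   |z_2| = 15.9604.
Moduli of all roots: 1.8428, 15.9604.
All moduli strictly greater than 1? Yes.
Verdict: Invertible.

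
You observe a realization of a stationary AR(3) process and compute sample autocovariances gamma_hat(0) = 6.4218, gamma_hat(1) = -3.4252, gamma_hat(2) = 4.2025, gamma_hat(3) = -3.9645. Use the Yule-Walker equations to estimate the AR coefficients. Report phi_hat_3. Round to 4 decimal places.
\hat\phi_{3} = -0.3300

The Yule-Walker equations for an AR(p) process read, in matrix form,
  Gamma_p phi = r_p,   with   (Gamma_p)_{ij} = gamma(|i - j|),
                       (r_p)_i = gamma(i),   i,j = 1..p.
Substitute the sample gammas (Toeplitz matrix and right-hand side of size 3):
  Gamma_p = [[6.4218, -3.4252, 4.2025], [-3.4252, 6.4218, -3.4252], [4.2025, -3.4252, 6.4218]]
  r_p     = [-3.4252, 4.2025, -3.9645]
Written out (R1..R3):
  (R1) 6.4218 phi_1 - 3.4252 phi_2 + 4.2025 phi_3 = -3.4252
  (R2) -3.4252 phi_1 + 6.4218 phi_2 - 3.4252 phi_3 = 4.2025
  (R3) 4.2025 phi_1 - 3.4252 phi_2 + 6.4218 phi_3 = -3.9645
Gaussian elimination:
  R2 <- R2 - (-3.4252/6.4218) R1 = R2 - (-0.533371) R1:  4.594899 phi_2 - 1.18371 phi_3 = 2.375599
  R3 <- R3 - (4.2025/6.4218) R1 = R3 - (0.654412) R1:  -1.18371 phi_2 + 3.671636 phi_3 = -1.72301
  R3 <- R3 - (-1.18371/4.594899) R2 = R3 - (-0.257614) R2:  3.366696 phi_3 = -1.111022
Back-substitution:
  phi_hat_3 = -1.111022 / 3.366696 = -0.330004
  phi_hat_2 = (2.375599 - (-1.18371)(-0.330004)) / 4.594899 = 0.431994
  phi_hat_1 = (-3.4252 - (-3.4252)(0.431994) - (4.2025)(-0.330004)) / 6.4218 = -0.086999
So phi_hat = [-0.0870, 0.4320, -0.3300].
Therefore phi_hat_3 = -0.3300.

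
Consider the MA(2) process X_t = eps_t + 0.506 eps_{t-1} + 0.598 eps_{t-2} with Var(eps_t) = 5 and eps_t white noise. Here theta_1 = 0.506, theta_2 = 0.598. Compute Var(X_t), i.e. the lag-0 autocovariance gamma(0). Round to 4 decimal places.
\gamma(0) = 8.0682

For an MA(q) process X_t = eps_t + sum_i theta_i eps_{t-i} with
Var(eps_t) = sigma^2, the variance is
  gamma(0) = sigma^2 * (1 + sum_i theta_i^2).
  sum_i theta_i^2 = (0.506)^2 + (0.598)^2 = 0.256036 + 0.357604 = 0.61364.
  gamma(0) = 5 * (1 + 0.61364) = 5 * 1.61364 = 8.0682.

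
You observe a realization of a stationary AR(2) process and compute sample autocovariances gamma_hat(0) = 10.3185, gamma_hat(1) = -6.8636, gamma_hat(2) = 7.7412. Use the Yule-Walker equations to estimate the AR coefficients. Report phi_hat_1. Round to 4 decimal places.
\hat\phi_{1} = -0.2980

The Yule-Walker equations for an AR(p) process read, in matrix form,
  Gamma_p phi = r_p,   with   (Gamma_p)_{ij} = gamma(|i - j|),
                       (r_p)_i = gamma(i),   i,j = 1..p.
Substitute the sample gammas (Toeplitz matrix and right-hand side of size 2):
  Gamma_p = [[10.3185, -6.8636], [-6.8636, 10.3185]]
  r_p     = [-6.8636, 7.7412]
Written out:
  10.3185 phi_1 - 6.8636 phi_2 = -6.8636
  -6.8636 phi_1 + 10.3185 phi_2 = 7.7412
Solve by Cramer's rule:
  det = gamma(0)^2 - gamma(1)^2 = (10.3185)^2 - (-6.8636)^2 = 106.47144225 - 47.10900496 = 59.36243729
  phi_hat_1 = [gamma(1) gamma(0) - gamma(1) gamma(2)] / det = [(-6.8636)(10.3185) - (-6.8636)(7.7412)] / 59.36243729 = -17.68955628 / 59.36243729 = -0.298
  phi_hat_2 = [gamma(0) gamma(2) - gamma(1)^2] / det = [(10.3185)(7.7412) - (-6.8636)^2] / 59.36243729 = 32.76856724 / 59.36243729 = 0.552
So phi_hat = [-0.2980, 0.5520].
Therefore phi_hat_1 = -0.2980.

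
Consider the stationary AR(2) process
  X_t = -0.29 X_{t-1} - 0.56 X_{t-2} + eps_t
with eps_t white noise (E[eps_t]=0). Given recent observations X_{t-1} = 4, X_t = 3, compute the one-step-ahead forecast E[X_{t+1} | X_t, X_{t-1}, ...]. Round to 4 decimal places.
E[X_{t+1} \mid \mathcal F_t] = -3.1100

For an AR(p) model X_t = c + sum_i phi_i X_{t-i} + eps_t, the
one-step-ahead conditional mean is
  E[X_{t+1} | X_t, ...] = c + sum_i phi_i X_{t+1-i}.
Substitute known values:
  E[X_{t+1} | ...] = (-0.29) * (3) + (-0.56) * (4)
                   = -3.1100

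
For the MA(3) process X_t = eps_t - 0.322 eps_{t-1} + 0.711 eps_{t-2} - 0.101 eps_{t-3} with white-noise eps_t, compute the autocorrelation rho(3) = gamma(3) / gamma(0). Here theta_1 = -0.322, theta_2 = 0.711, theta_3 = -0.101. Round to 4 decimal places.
\rho(3) = -0.0624

For an MA(q) process with theta_0 = 1, the autocovariance is
  gamma(k) = sigma^2 * sum_{i=0..q-k} theta_i * theta_{i+k},
and rho(k) = gamma(k) / gamma(0). Sigma^2 cancels.
  numerator   = (1)*(-0.101) = -0.101.
  denominator = (1)^2 + (-0.322)^2 + (0.711)^2 + (-0.101)^2 = 1.619406.
  rho(3) = -0.101 / 1.619406 = -0.0624.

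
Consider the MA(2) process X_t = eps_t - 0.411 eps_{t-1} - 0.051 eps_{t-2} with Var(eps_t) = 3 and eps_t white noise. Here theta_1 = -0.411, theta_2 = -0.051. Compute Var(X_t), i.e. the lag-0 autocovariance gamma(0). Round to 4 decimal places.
\gamma(0) = 3.5146

For an MA(q) process X_t = eps_t + sum_i theta_i eps_{t-i} with
Var(eps_t) = sigma^2, the variance is
  gamma(0) = sigma^2 * (1 + sum_i theta_i^2).
  sum_i theta_i^2 = (-0.411)^2 + (-0.051)^2 = 0.168921 + 0.002601 = 0.171522.
  gamma(0) = 3 * (1 + 0.171522) = 3 * 1.171522 = 3.514566, which rounds to 3.5146.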